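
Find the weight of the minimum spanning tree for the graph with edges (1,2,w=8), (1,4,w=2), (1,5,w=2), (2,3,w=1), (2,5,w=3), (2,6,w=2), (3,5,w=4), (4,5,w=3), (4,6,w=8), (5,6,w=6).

Apply Kruskal's algorithm (sort edges by weight, add if no cycle):

Sorted edges by weight:
  (2,3) w=1
  (1,5) w=2
  (1,4) w=2
  (2,6) w=2
  (2,5) w=3
  (4,5) w=3
  (3,5) w=4
  (5,6) w=6
  (1,2) w=8
  (4,6) w=8

Add edge (2,3) w=1 -- no cycle. Running total: 1
Add edge (1,5) w=2 -- no cycle. Running total: 3
Add edge (1,4) w=2 -- no cycle. Running total: 5
Add edge (2,6) w=2 -- no cycle. Running total: 7
Add edge (2,5) w=3 -- no cycle. Running total: 10

MST edges: (2,3,w=1), (1,5,w=2), (1,4,w=2), (2,6,w=2), (2,5,w=3)
Total MST weight: 1 + 2 + 2 + 2 + 3 = 10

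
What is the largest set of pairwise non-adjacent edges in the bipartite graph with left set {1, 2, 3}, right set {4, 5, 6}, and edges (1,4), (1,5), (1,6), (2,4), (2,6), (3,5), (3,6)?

Step 1: List the neighbors of each left vertex:
  1: 4, 5, 6
  2: 4, 6
  3: 5, 6

Step 2: Greedily match left vertices, then look for augmenting paths:
  Match 1 -- 4
  Match 2 -- 6
  Match 3 -- 5
  No augmenting path remains.

Step 3: Verify this is maximum:
  Matching size 3 = min(|L|, |R|) = min(3, 3), which is an upper bound, so this matching is maximum.

Maximum matching: {(1,4), (2,6), (3,5)}
Size: 3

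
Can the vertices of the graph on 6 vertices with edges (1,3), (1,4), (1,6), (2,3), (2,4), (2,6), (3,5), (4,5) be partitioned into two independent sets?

Step 1: Attempt 2-coloring using BFS:
  Start at vertex 1, assign color 0
  Color vertex 3 with color 1 (neighbor of 1)
  Color vertex 4 with color 1 (neighbor of 1)
  Color vertex 6 with color 1 (neighbor of 1)
  Color vertex 2 with color 0 (neighbor of 3)
  Color vertex 5 with color 0 (neighbor of 3)

Step 2: 2-coloring succeeded. No conflicts found.
  Set A (color 0): {1, 2, 5}
  Set B (color 1): {3, 4, 6}

The graph is bipartite with partition {1, 2, 5}, {3, 4, 6}.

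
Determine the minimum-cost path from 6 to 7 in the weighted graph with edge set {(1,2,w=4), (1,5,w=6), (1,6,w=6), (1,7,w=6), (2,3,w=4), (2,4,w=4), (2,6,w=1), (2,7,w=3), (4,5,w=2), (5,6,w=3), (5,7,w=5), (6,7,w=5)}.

Step 1: Build adjacency list with weights:
  1: 2(w=4), 5(w=6), 6(w=6), 7(w=6)
  2: 1(w=4), 3(w=4), 4(w=4), 6(w=1), 7(w=3)
  3: 2(w=4)
  4: 2(w=4), 5(w=2)
  5: 1(w=6), 4(w=2), 6(w=3), 7(w=5)
  6: 1(w=6), 2(w=1), 5(w=3), 7(w=5)
  7: 1(w=6), 2(w=3), 5(w=5), 6(w=5)

Step 2: Apply Dijkstra's algorithm from vertex 6:
  Visit vertex 6 (distance=0)
    Update dist[1] = 6
    Update dist[2] = 1
    Update dist[5] = 3
    Update dist[7] = 5
  Visit vertex 2 (distance=1)
    Update dist[1] = 5
    Update dist[3] = 5
    Update dist[4] = 5
    Update dist[7] = 4
  Visit vertex 5 (distance=3)
  Visit vertex 7 (distance=4)

Step 3: Shortest path: 6 -> 2 -> 7
Total weight: 1 + 3 = 4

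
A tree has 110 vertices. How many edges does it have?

A tree on n vertices always has exactly n - 1 edges.
For n = 110: edges = 110 - 1 = 109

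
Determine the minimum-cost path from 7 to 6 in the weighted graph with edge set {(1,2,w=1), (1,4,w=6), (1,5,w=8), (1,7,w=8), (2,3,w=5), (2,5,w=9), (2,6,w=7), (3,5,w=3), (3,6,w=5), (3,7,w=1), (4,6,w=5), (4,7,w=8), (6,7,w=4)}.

Step 1: Build adjacency list with weights:
  1: 2(w=1), 4(w=6), 5(w=8), 7(w=8)
  2: 1(w=1), 3(w=5), 5(w=9), 6(w=7)
  3: 2(w=5), 5(w=3), 6(w=5), 7(w=1)
  4: 1(w=6), 6(w=5), 7(w=8)
  5: 1(w=8), 2(w=9), 3(w=3)
  6: 2(w=7), 3(w=5), 4(w=5), 7(w=4)
  7: 1(w=8), 3(w=1), 4(w=8), 6(w=4)

Step 2: Apply Dijkstra's algorithm from vertex 7:
  Visit vertex 7 (distance=0)
    Update dist[1] = 8
    Update dist[3] = 1
    Update dist[4] = 8
    Update dist[6] = 4
  Visit vertex 3 (distance=1)
    Update dist[2] = 6
    Update dist[5] = 4
  Visit vertex 5 (distance=4)
  Visit vertex 6 (distance=4)

Step 3: Shortest path: 7 -> 6
Total weight: 4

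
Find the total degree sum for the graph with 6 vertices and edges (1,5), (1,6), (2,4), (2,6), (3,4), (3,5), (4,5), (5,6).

Step 1: Count edges incident to each vertex:
  deg(1) = 2 (neighbors: 5, 6)
  deg(2) = 2 (neighbors: 4, 6)
  deg(3) = 2 (neighbors: 4, 5)
  deg(4) = 3 (neighbors: 2, 3, 5)
  deg(5) = 4 (neighbors: 1, 3, 4, 6)
  deg(6) = 3 (neighbors: 1, 2, 5)

Step 2: Sum all degrees:
  2 + 2 + 2 + 3 + 4 + 3 = 16

Verification: sum of degrees = 2 * |E| = 2 * 8 = 16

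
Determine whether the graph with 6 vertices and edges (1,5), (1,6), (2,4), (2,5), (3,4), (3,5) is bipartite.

Step 1: Attempt 2-coloring using BFS:
  Start at vertex 1, assign color 0
  Color vertex 5 with color 1 (neighbor of 1)
  Color vertex 6 with color 1 (neighbor of 1)
  Color vertex 2 with color 0 (neighbor of 5)
  Color vertex 3 with color 0 (neighbor of 5)
  Color vertex 4 with color 1 (neighbor of 2)

Step 2: 2-coloring succeeded. No conflicts found.
  Set A (color 0): {1, 2, 3}
  Set B (color 1): {4, 5, 6}

The graph is bipartite with partition {1, 2, 3}, {4, 5, 6}.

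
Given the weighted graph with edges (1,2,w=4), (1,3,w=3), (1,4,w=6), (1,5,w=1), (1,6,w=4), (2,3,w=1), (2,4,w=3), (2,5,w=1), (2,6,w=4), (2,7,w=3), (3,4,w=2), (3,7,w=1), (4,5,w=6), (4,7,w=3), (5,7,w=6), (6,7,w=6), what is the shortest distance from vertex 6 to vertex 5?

Step 1: Build adjacency list with weights:
  1: 2(w=4), 3(w=3), 4(w=6), 5(w=1), 6(w=4)
  2: 1(w=4), 3(w=1), 4(w=3), 5(w=1), 6(w=4), 7(w=3)
  3: 1(w=3), 2(w=1), 4(w=2), 7(w=1)
  4: 1(w=6), 2(w=3), 3(w=2), 5(w=6), 7(w=3)
  5: 1(w=1), 2(w=1), 4(w=6), 7(w=6)
  6: 1(w=4), 2(w=4), 7(w=6)
  7: 2(w=3), 3(w=1), 4(w=3), 5(w=6), 6(w=6)

Step 2: Apply Dijkstra's algorithm from vertex 6:
  Visit vertex 6 (distance=0)
    Update dist[1] = 4
    Update dist[2] = 4
    Update dist[7] = 6
  Visit vertex 1 (distance=4)
    Update dist[3] = 7
    Update dist[4] = 10
    Update dist[5] = 5
  Visit vertex 2 (distance=4)
    Update dist[3] = 5
    Update dist[4] = 7
  Visit vertex 3 (distance=5)
  Visit vertex 5 (distance=5)

Step 3: Shortest path: 6 -> 2 -> 5
Total weight: 4 + 1 = 5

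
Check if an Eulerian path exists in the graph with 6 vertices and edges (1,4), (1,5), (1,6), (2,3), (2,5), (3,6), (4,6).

Step 1: Find the degree of each vertex:
  deg(1) = 3
  deg(2) = 2
  deg(3) = 2
  deg(4) = 2
  deg(5) = 2
  deg(6) = 3

Step 2: Count vertices with odd degree:
  Odd-degree vertices: 1, 6 (2 total)

Step 3: Apply Euler's theorem:
  - Eulerian circuit exists iff graph is connected and all vertices have even degree
  - Eulerian path exists iff graph is connected and has 0 or 2 odd-degree vertices

Graph is connected with exactly 2 odd-degree vertices (1, 6).
Eulerian path exists (starting and ending at the odd-degree vertices), but no Eulerian circuit.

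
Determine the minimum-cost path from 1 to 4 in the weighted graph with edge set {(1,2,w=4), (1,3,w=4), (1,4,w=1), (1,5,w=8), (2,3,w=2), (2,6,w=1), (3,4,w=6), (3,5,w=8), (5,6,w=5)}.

Step 1: Build adjacency list with weights:
  1: 2(w=4), 3(w=4), 4(w=1), 5(w=8)
  2: 1(w=4), 3(w=2), 6(w=1)
  3: 1(w=4), 2(w=2), 4(w=6), 5(w=8)
  4: 1(w=1), 3(w=6)
  5: 1(w=8), 3(w=8), 6(w=5)
  6: 2(w=1), 5(w=5)

Step 2: Apply Dijkstra's algorithm from vertex 1:
  Visit vertex 1 (distance=0)
    Update dist[2] = 4
    Update dist[3] = 4
    Update dist[4] = 1
    Update dist[5] = 8
  Visit vertex 4 (distance=1)

Step 3: Shortest path: 1 -> 4
Total weight: 1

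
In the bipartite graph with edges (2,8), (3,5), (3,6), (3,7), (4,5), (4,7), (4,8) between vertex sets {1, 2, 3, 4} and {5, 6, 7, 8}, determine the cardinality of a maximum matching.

Step 1: List the neighbors of each left vertex:
  1: (none)
  2: 8
  3: 5, 6, 7
  4: 5, 7, 8

Step 2: Greedily match left vertices, then look for augmenting paths:
  Match 2 -- 8
  Match 3 -- 5
  Match 4 -- 7
  No augmenting path remains.

Step 3: Verify this is maximum:
  Matching has size 3. The vertex set {2, 3, 4} covers every edge and has size 3; any matching has at most one edge per cover vertex, so 3 is maximum (König's theorem).

Maximum matching: {(2,8), (3,5), (4,7)}
Size: 3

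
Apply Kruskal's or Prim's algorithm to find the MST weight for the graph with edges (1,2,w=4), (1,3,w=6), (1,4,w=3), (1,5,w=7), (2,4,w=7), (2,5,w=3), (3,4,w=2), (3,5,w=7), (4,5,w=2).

Apply Kruskal's algorithm (sort edges by weight, add if no cycle):

Sorted edges by weight:
  (3,4) w=2
  (4,5) w=2
  (1,4) w=3
  (2,5) w=3
  (1,2) w=4
  (1,3) w=6
  (1,5) w=7
  (2,4) w=7
  (3,5) w=7

Add edge (3,4) w=2 -- no cycle. Running total: 2
Add edge (4,5) w=2 -- no cycle. Running total: 4
Add edge (1,4) w=3 -- no cycle. Running total: 7
Add edge (2,5) w=3 -- no cycle. Running total: 10

MST edges: (3,4,w=2), (4,5,w=2), (1,4,w=3), (2,5,w=3)
Total MST weight: 2 + 2 + 3 + 3 = 10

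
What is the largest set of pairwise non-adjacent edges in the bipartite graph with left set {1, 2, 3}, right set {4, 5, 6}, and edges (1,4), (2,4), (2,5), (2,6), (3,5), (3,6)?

Step 1: List the neighbors of each left vertex:
  1: 4
  2: 4, 5, 6
  3: 5, 6

Step 2: Greedily match left vertices, then look for augmenting paths:
  Match 1 -- 4
  Match 2 -- 5
  Match 3 -- 6
  No augmenting path remains.

Step 3: Verify this is maximum:
  Matching size 3 = min(|L|, |R|) = min(3, 3), which is an upper bound, so this matching is maximum.

Maximum matching: {(1,4), (2,5), (3,6)}
Size: 3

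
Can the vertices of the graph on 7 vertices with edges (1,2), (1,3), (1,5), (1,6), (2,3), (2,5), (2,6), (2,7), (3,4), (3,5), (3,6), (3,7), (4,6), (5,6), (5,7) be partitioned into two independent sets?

Step 1: Attempt 2-coloring using BFS:
  Start at vertex 1, assign color 0
  Color vertex 2 with color 1 (neighbor of 1)
  Color vertex 3 with color 1 (neighbor of 1)
  Color vertex 5 with color 1 (neighbor of 1)
  Color vertex 6 with color 1 (neighbor of 1)

Step 2: Conflict found! Vertices 2 and 3 are adjacent but have the same color.
This means the graph contains an odd cycle.

The graph is NOT bipartite.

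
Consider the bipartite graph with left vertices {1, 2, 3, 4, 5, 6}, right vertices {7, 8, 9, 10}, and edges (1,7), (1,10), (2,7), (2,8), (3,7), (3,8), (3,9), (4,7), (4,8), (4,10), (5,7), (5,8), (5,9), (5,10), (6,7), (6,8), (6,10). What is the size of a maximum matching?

Step 1: List the neighbors of each left vertex:
  1: 7, 10
  2: 7, 8
  3: 7, 8, 9
  4: 7, 8, 10
  5: 7, 8, 9, 10
  6: 7, 8, 10

Step 2: Greedily match left vertices, then look for augmenting paths:
  Match 1 -- 7
  Match 2 -- 8
  Match 3 -- 9
  Match 4 -- 10
  No augmenting path remains.

Step 3: Verify this is maximum:
  Matching size 4 = min(|L|, |R|) = min(6, 4), which is an upper bound, so this matching is maximum.

Maximum matching: {(1,7), (2,8), (3,9), (4,10)}
Size: 4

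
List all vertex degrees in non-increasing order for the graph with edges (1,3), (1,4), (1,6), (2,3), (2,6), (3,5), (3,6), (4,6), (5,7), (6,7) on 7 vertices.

Step 1: Count edges incident to each vertex:
  deg(1) = 3 (neighbors: 3, 4, 6)
  deg(2) = 2 (neighbors: 3, 6)
  deg(3) = 4 (neighbors: 1, 2, 5, 6)
  deg(4) = 2 (neighbors: 1, 6)
  deg(5) = 2 (neighbors: 3, 7)
  deg(6) = 5 (neighbors: 1, 2, 3, 4, 7)
  deg(7) = 2 (neighbors: 5, 6)

Step 2: Sort degrees in non-increasing order:
  Degrees: [3, 2, 4, 2, 2, 5, 2] -> sorted: [5, 4, 3, 2, 2, 2, 2]

Degree sequence: [5, 4, 3, 2, 2, 2, 2]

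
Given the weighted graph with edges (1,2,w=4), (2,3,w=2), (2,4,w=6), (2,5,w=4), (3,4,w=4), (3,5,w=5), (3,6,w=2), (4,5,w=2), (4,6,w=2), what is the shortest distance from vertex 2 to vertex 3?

Step 1: Build adjacency list with weights:
  1: 2(w=4)
  2: 1(w=4), 3(w=2), 4(w=6), 5(w=4)
  3: 2(w=2), 4(w=4), 5(w=5), 6(w=2)
  4: 2(w=6), 3(w=4), 5(w=2), 6(w=2)
  5: 2(w=4), 3(w=5), 4(w=2)
  6: 3(w=2), 4(w=2)

Step 2: Apply Dijkstra's algorithm from vertex 2:
  Visit vertex 2 (distance=0)
    Update dist[1] = 4
    Update dist[3] = 2
    Update dist[4] = 6
    Update dist[5] = 4
  Visit vertex 3 (distance=2)
    Update dist[6] = 4

Step 3: Shortest path: 2 -> 3
Total weight: 2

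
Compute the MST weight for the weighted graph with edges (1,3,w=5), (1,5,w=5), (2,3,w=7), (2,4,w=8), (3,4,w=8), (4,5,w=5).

Apply Kruskal's algorithm (sort edges by weight, add if no cycle):

Sorted edges by weight:
  (1,3) w=5
  (1,5) w=5
  (4,5) w=5
  (2,3) w=7
  (2,4) w=8
  (3,4) w=8

Add edge (1,3) w=5 -- no cycle. Running total: 5
Add edge (1,5) w=5 -- no cycle. Running total: 10
Add edge (4,5) w=5 -- no cycle. Running total: 15
Add edge (2,3) w=7 -- no cycle. Running total: 22

MST edges: (1,3,w=5), (1,5,w=5), (4,5,w=5), (2,3,w=7)
Total MST weight: 5 + 5 + 5 + 7 = 22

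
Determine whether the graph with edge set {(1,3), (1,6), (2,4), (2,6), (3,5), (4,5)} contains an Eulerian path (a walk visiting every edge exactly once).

Step 1: Find the degree of each vertex:
  deg(1) = 2
  deg(2) = 2
  deg(3) = 2
  deg(4) = 2
  deg(5) = 2
  deg(6) = 2

Step 2: Count vertices with odd degree:
  All vertices have even degree (0 odd-degree vertices)

Step 3: Apply Euler's theorem:
  - Eulerian circuit exists iff graph is connected and all vertices have even degree
  - Eulerian path exists iff graph is connected and has 0 or 2 odd-degree vertices

Graph is connected with 0 odd-degree vertices.
Both Eulerian circuit and Eulerian path exist.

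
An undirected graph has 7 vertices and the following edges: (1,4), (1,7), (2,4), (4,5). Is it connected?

Step 1: Build adjacency list from edges:
  1: 4, 7
  2: 4
  3: (none)
  4: 1, 2, 5
  5: 4
  6: (none)
  7: 1

Step 2: Run BFS/DFS from vertex 1:
  Visited: {1, 4, 7, 2, 5}
  Reached 5 of 7 vertices

Step 3: Only 5 of 7 vertices reached. Graph is disconnected.
Connected components: {1, 2, 4, 5, 7}, {3}, {6}
Answer: No, the graph is not connected (3 components).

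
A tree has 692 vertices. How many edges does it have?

A tree on n vertices always has exactly n - 1 edges.
For n = 692: edges = 692 - 1 = 691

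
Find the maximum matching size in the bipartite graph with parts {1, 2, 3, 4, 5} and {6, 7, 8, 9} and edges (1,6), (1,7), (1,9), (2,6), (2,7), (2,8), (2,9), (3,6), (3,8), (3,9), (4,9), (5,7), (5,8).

Step 1: List the neighbors of each left vertex:
  1: 6, 7, 9
  2: 6, 7, 8, 9
  3: 6, 8, 9
  4: 9
  5: 7, 8

Step 2: Greedily match left vertices, then look for augmenting paths:
  Match 1 -- 6
  Match 2 -- 7
  Match 3 -- 8
  Match 4 -- 9
  No augmenting path remains.

Step 3: Verify this is maximum:
  Matching size 4 = min(|L|, |R|) = min(5, 4), which is an upper bound, so this matching is maximum.

Maximum matching: {(1,6), (2,7), (3,8), (4,9)}
Size: 4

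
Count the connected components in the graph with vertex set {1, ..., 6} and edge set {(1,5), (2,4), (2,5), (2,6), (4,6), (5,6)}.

Step 1: Build adjacency list from edges:
  1: 5
  2: 4, 5, 6
  3: (none)
  4: 2, 6
  5: 1, 2, 6
  6: 2, 4, 5

Step 2: Run BFS/DFS from vertex 1:
  Visited: {1, 5, 2, 6, 4}
  Reached 5 of 6 vertices

Step 3: Only 5 of 6 vertices reached. Graph is disconnected.
Connected components: {1, 2, 4, 5, 6}, {3}
Number of connected components: 2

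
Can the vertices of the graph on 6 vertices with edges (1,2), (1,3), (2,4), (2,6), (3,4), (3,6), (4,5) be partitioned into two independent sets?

Step 1: Attempt 2-coloring using BFS:
  Start at vertex 1, assign color 0
  Color vertex 2 with color 1 (neighbor of 1)
  Color vertex 3 with color 1 (neighbor of 1)
  Color vertex 4 with color 0 (neighbor of 2)
  Color vertex 6 with color 0 (neighbor of 2)
  Color vertex 5 with color 1 (neighbor of 4)

Step 2: 2-coloring succeeded. No conflicts found.
  Set A (color 0): {1, 4, 6}
  Set B (color 1): {2, 3, 5}

The graph is bipartite with partition {1, 4, 6}, {2, 3, 5}.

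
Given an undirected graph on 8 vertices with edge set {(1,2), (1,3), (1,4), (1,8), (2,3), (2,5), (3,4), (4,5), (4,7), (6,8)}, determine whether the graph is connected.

Step 1: Build adjacency list from edges:
  1: 2, 3, 4, 8
  2: 1, 3, 5
  3: 1, 2, 4
  4: 1, 3, 5, 7
  5: 2, 4
  6: 8
  7: 4
  8: 1, 6

Step 2: Run BFS/DFS from vertex 1:
  Visited: {1, 2, 3, 4, 8, 5, 7, 6}
  Reached 8 of 8 vertices

Step 3: All 8 vertices reached from vertex 1, so the graph is connected.
Answer: Yes, the graph is connected.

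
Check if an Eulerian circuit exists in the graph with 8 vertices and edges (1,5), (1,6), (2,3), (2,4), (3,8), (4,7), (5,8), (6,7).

Step 1: Find the degree of each vertex:
  deg(1) = 2
  deg(2) = 2
  deg(3) = 2
  deg(4) = 2
  deg(5) = 2
  deg(6) = 2
  deg(7) = 2
  deg(8) = 2

Step 2: Count vertices with odd degree:
  All vertices have even degree (0 odd-degree vertices)

Step 3: Apply Euler's theorem:
  - Eulerian circuit exists iff graph is connected and all vertices have even degree
  - Eulerian path exists iff graph is connected and has 0 or 2 odd-degree vertices

Graph is connected with 0 odd-degree vertices.
Both Eulerian circuit and Eulerian path exist.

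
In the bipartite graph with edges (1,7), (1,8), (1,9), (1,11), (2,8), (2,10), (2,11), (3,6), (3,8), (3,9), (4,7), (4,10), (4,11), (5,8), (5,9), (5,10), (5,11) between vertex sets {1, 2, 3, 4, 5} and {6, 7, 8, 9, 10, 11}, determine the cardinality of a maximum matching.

Step 1: List the neighbors of each left vertex:
  1: 7, 8, 9, 11
  2: 8, 10, 11
  3: 6, 8, 9
  4: 7, 10, 11
  5: 8, 9, 10, 11

Step 2: Greedily match left vertices, then look for augmenting paths:
  Match 1 -- 7
  Match 2 -- 8
  Match 3 -- 6
  Match 4 -- 10
  Match 5 -- 9
  No augmenting path remains.

Step 3: Verify this is maximum:
  Matching size 5 = min(|L|, |R|) = min(5, 6), which is an upper bound, so this matching is maximum.

Maximum matching: {(1,7), (2,8), (3,6), (4,10), (5,9)}
Size: 5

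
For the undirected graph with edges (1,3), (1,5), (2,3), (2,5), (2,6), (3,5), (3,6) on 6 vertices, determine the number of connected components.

Step 1: Build adjacency list from edges:
  1: 3, 5
  2: 3, 5, 6
  3: 1, 2, 5, 6
  4: (none)
  5: 1, 2, 3
  6: 2, 3

Step 2: Run BFS/DFS from vertex 1:
  Visited: {1, 3, 5, 2, 6}
  Reached 5 of 6 vertices

Step 3: Only 5 of 6 vertices reached. Graph is disconnected.
Connected components: {1, 2, 3, 5, 6}, {4}
Number of connected components: 2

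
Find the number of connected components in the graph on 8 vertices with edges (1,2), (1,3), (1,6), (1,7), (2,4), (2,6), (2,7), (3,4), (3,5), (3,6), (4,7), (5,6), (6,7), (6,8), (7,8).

Step 1: Build adjacency list from edges:
  1: 2, 3, 6, 7
  2: 1, 4, 6, 7
  3: 1, 4, 5, 6
  4: 2, 3, 7
  5: 3, 6
  6: 1, 2, 3, 5, 7, 8
  7: 1, 2, 4, 6, 8
  8: 6, 7

Step 2: Run BFS/DFS from vertex 1:
  Visited: {1, 2, 3, 6, 7, 4, 5, 8}
  Reached 8 of 8 vertices

Step 3: All 8 vertices reached from vertex 1, so the graph is connected.
Number of connected components: 1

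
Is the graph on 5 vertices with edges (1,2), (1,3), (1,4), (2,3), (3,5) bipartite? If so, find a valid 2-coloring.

Step 1: Attempt 2-coloring using BFS:
  Start at vertex 1, assign color 0
  Color vertex 2 with color 1 (neighbor of 1)
  Color vertex 3 with color 1 (neighbor of 1)
  Color vertex 4 with color 1 (neighbor of 1)

Step 2: Conflict found! Vertices 2 and 3 are adjacent but have the same color.
This means the graph contains an odd cycle.

The graph is NOT bipartite.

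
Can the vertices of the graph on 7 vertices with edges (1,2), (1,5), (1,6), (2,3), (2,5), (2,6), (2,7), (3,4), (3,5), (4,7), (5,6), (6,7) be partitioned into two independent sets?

Step 1: Attempt 2-coloring using BFS:
  Start at vertex 1, assign color 0
  Color vertex 2 with color 1 (neighbor of 1)
  Color vertex 5 with color 1 (neighbor of 1)
  Color vertex 6 with color 1 (neighbor of 1)
  Color vertex 3 with color 0 (neighbor of 2)

Step 2: Conflict found! Vertices 2 and 5 are adjacent but have the same color.
This means the graph contains an odd cycle.

The graph is NOT bipartite.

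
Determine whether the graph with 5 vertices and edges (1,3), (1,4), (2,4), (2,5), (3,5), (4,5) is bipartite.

Step 1: Attempt 2-coloring using BFS:
  Start at vertex 1, assign color 0
  Color vertex 3 with color 1 (neighbor of 1)
  Color vertex 4 with color 1 (neighbor of 1)
  Color vertex 5 with color 0 (neighbor of 3)
  Color vertex 2 with color 0 (neighbor of 4)

Step 2: Conflict found! Vertices 5 and 2 are adjacent but have the same color.
This means the graph contains an odd cycle.

The graph is NOT bipartite.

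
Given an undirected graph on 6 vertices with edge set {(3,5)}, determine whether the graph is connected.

Step 1: Build adjacency list from edges:
  1: (none)
  2: (none)
  3: 5
  4: (none)
  5: 3
  6: (none)

Step 2: Run BFS/DFS from vertex 1:
  Visited: {1}
  Reached 1 of 6 vertices

Step 3: Only 1 of 6 vertices reached. Graph is disconnected.
Connected components: {1}, {2}, {3, 5}, {4}, {6}
Answer: No, the graph is not connected (5 components).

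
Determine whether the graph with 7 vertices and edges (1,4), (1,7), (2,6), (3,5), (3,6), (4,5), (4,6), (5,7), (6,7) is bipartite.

Step 1: Attempt 2-coloring using BFS:
  Start at vertex 1, assign color 0
  Color vertex 4 with color 1 (neighbor of 1)
  Color vertex 7 with color 1 (neighbor of 1)
  Color vertex 5 with color 0 (neighbor of 4)
  Color vertex 6 with color 0 (neighbor of 4)
  Color vertex 3 with color 1 (neighbor of 5)
  Color vertex 2 with color 1 (neighbor of 6)

Step 2: 2-coloring succeeded. No conflicts found.
  Set A (color 0): {1, 5, 6}
  Set B (color 1): {2, 3, 4, 7}

The graph is bipartite with partition {1, 5, 6}, {2, 3, 4, 7}.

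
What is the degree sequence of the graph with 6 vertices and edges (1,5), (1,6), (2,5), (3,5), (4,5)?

Step 1: Count edges incident to each vertex:
  deg(1) = 2 (neighbors: 5, 6)
  deg(2) = 1 (neighbors: 5)
  deg(3) = 1 (neighbors: 5)
  deg(4) = 1 (neighbors: 5)
  deg(5) = 4 (neighbors: 1, 2, 3, 4)
  deg(6) = 1 (neighbors: 1)

Step 2: Sort degrees in non-increasing order:
  Degrees: [2, 1, 1, 1, 4, 1] -> sorted: [4, 2, 1, 1, 1, 1]

Degree sequence: [4, 2, 1, 1, 1, 1]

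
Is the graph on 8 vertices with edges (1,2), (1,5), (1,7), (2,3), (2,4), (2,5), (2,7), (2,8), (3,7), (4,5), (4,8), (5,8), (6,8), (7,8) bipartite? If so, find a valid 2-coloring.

Step 1: Attempt 2-coloring using BFS:
  Start at vertex 1, assign color 0
  Color vertex 2 with color 1 (neighbor of 1)
  Color vertex 5 with color 1 (neighbor of 1)
  Color vertex 7 with color 1 (neighbor of 1)
  Color vertex 3 with color 0 (neighbor of 2)
  Color vertex 4 with color 0 (neighbor of 2)

Step 2: Conflict found! Vertices 2 and 5 are adjacent but have the same color.
This means the graph contains an odd cycle.

The graph is NOT bipartite.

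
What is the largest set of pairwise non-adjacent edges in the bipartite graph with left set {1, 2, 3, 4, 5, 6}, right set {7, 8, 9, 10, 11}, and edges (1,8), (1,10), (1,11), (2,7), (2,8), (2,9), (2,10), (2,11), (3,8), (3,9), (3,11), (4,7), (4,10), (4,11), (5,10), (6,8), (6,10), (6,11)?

Step 1: List the neighbors of each left vertex:
  1: 8, 10, 11
  2: 7, 8, 9, 10, 11
  3: 8, 9, 11
  4: 7, 10, 11
  5: 10
  6: 8, 10, 11

Step 2: Greedily match left vertices, then look for augmenting paths:
  Match 1 -- 8
  Match 2 -- 7
  Match 3 -- 9
  Match 4 -- 10
  Match 6 -- 11
  No augmenting path remains.

Step 3: Verify this is maximum:
  Matching size 5 = min(|L|, |R|) = min(6, 5), which is an upper bound, so this matching is maximum.

Maximum matching: {(1,8), (2,7), (3,9), (4,10), (6,11)}
Size: 5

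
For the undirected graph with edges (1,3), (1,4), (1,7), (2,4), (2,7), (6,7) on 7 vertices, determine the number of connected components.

Step 1: Build adjacency list from edges:
  1: 3, 4, 7
  2: 4, 7
  3: 1
  4: 1, 2
  5: (none)
  6: 7
  7: 1, 2, 6

Step 2: Run BFS/DFS from vertex 1:
  Visited: {1, 3, 4, 7, 2, 6}
  Reached 6 of 7 vertices

Step 3: Only 6 of 7 vertices reached. Graph is disconnected.
Connected components: {1, 2, 3, 4, 6, 7}, {5}
Number of connected components: 2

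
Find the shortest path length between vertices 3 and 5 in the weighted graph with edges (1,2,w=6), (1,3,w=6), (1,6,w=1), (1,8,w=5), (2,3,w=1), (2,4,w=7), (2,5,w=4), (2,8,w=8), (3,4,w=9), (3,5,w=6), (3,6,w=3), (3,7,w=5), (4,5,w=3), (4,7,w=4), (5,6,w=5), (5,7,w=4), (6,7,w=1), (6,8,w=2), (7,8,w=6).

Step 1: Build adjacency list with weights:
  1: 2(w=6), 3(w=6), 6(w=1), 8(w=5)
  2: 1(w=6), 3(w=1), 4(w=7), 5(w=4), 8(w=8)
  3: 1(w=6), 2(w=1), 4(w=9), 5(w=6), 6(w=3), 7(w=5)
  4: 2(w=7), 3(w=9), 5(w=3), 7(w=4)
  5: 2(w=4), 3(w=6), 4(w=3), 6(w=5), 7(w=4)
  6: 1(w=1), 3(w=3), 5(w=5), 7(w=1), 8(w=2)
  7: 3(w=5), 4(w=4), 5(w=4), 6(w=1), 8(w=6)
  8: 1(w=5), 2(w=8), 6(w=2), 7(w=6)

Step 2: Apply Dijkstra's algorithm from vertex 3:
  Visit vertex 3 (distance=0)
    Update dist[1] = 6
    Update dist[2] = 1
    Update dist[4] = 9
    Update dist[5] = 6
    Update dist[6] = 3
    Update dist[7] = 5
  Visit vertex 2 (distance=1)
    Update dist[4] = 8
    Update dist[5] = 5
    Update dist[8] = 9
  Visit vertex 6 (distance=3)
    Update dist[1] = 4
    Update dist[7] = 4
    Update dist[8] = 5
  Visit vertex 1 (distance=4)
  Visit vertex 7 (distance=4)
  Visit vertex 5 (distance=5)

Step 3: Shortest path: 3 -> 2 -> 5
Total weight: 1 + 4 = 5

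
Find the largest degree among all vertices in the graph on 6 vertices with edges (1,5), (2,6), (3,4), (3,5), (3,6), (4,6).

Step 1: Count edges incident to each vertex:
  deg(1) = 1 (neighbors: 5)
  deg(2) = 1 (neighbors: 6)
  deg(3) = 3 (neighbors: 4, 5, 6)
  deg(4) = 2 (neighbors: 3, 6)
  deg(5) = 2 (neighbors: 1, 3)
  deg(6) = 3 (neighbors: 2, 3, 4)

Step 2: Find maximum:
  max(1, 1, 3, 2, 2, 3) = 3 (vertex 3)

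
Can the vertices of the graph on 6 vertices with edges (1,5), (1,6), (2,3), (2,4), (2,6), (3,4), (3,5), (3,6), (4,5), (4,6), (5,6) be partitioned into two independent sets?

Step 1: Attempt 2-coloring using BFS:
  Start at vertex 1, assign color 0
  Color vertex 5 with color 1 (neighbor of 1)
  Color vertex 6 with color 1 (neighbor of 1)
  Color vertex 3 with color 0 (neighbor of 5)
  Color vertex 4 with color 0 (neighbor of 5)

Step 2: Conflict found! Vertices 5 and 6 are adjacent but have the same color.
This means the graph contains an odd cycle.

The graph is NOT bipartite.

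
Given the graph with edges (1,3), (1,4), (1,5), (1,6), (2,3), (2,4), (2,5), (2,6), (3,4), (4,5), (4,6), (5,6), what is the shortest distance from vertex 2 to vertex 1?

Step 1: Build adjacency list:
  1: 3, 4, 5, 6
  2: 3, 4, 5, 6
  3: 1, 2, 4
  4: 1, 2, 3, 5, 6
  5: 1, 2, 4, 6
  6: 1, 2, 4, 5

Step 2: BFS from vertex 2 to find shortest path to 1:
  vertex 3 reached at distance 1
  vertex 4 reached at distance 1
  vertex 5 reached at distance 1
  vertex 6 reached at distance 1
  vertex 1 reached at distance 2

Step 3: Shortest path: 2 -> 4 -> 1
Path length: 2 edges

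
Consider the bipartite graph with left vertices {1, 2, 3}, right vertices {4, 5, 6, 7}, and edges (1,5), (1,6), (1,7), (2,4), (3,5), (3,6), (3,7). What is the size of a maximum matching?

Step 1: List the neighbors of each left vertex:
  1: 5, 6, 7
  2: 4
  3: 5, 6, 7

Step 2: Greedily match left vertices, then look for augmenting paths:
  Match 1 -- 5
  Match 2 -- 4
  Match 3 -- 6
  No augmenting path remains.

Step 3: Verify this is maximum:
  Matching size 3 = min(|L|, |R|) = min(3, 4), which is an upper bound, so this matching is maximum.

Maximum matching: {(1,5), (2,4), (3,6)}
Size: 3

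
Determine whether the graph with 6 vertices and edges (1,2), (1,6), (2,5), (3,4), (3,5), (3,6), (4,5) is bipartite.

Step 1: Attempt 2-coloring using BFS:
  Start at vertex 1, assign color 0
  Color vertex 2 with color 1 (neighbor of 1)
  Color vertex 6 with color 1 (neighbor of 1)
  Color vertex 5 with color 0 (neighbor of 2)
  Color vertex 3 with color 0 (neighbor of 6)

Step 2: Conflict found! Vertices 5 and 3 are adjacent but have the same color.
This means the graph contains an odd cycle.

The graph is NOT bipartite.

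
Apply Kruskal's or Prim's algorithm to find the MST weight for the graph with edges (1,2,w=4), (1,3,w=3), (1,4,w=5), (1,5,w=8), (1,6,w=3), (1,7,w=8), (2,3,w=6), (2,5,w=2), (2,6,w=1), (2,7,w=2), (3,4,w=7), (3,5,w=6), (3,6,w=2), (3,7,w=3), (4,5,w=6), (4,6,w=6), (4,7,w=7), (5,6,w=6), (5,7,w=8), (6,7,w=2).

Apply Kruskal's algorithm (sort edges by weight, add if no cycle):

Sorted edges by weight:
  (2,6) w=1
  (2,5) w=2
  (2,7) w=2
  (3,6) w=2
  (6,7) w=2
  (1,6) w=3
  (1,3) w=3
  (3,7) w=3
  (1,2) w=4
  (1,4) w=5
  (2,3) w=6
  (3,5) w=6
  (4,5) w=6
  (4,6) w=6
  (5,6) w=6
  (3,4) w=7
  (4,7) w=7
  (1,5) w=8
  (1,7) w=8
  (5,7) w=8

Add edge (2,6) w=1 -- no cycle. Running total: 1
Add edge (2,5) w=2 -- no cycle. Running total: 3
Add edge (2,7) w=2 -- no cycle. Running total: 5
Add edge (3,6) w=2 -- no cycle. Running total: 7
Skip edge (6,7) w=2 -- would create cycle
Add edge (1,6) w=3 -- no cycle. Running total: 10
Skip edge (1,3) w=3 -- would create cycle
Skip edge (3,7) w=3 -- would create cycle
Skip edge (1,2) w=4 -- would create cycle
Add edge (1,4) w=5 -- no cycle. Running total: 15

MST edges: (2,6,w=1), (2,5,w=2), (2,7,w=2), (3,6,w=2), (1,6,w=3), (1,4,w=5)
Total MST weight: 1 + 2 + 2 + 2 + 3 + 5 = 15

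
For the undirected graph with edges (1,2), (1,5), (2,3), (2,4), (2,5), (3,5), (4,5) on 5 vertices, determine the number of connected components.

Step 1: Build adjacency list from edges:
  1: 2, 5
  2: 1, 3, 4, 5
  3: 2, 5
  4: 2, 5
  5: 1, 2, 3, 4

Step 2: Run BFS/DFS from vertex 1:
  Visited: {1, 2, 5, 3, 4}
  Reached 5 of 5 vertices

Step 3: All 5 vertices reached from vertex 1, so the graph is connected.
Number of connected components: 1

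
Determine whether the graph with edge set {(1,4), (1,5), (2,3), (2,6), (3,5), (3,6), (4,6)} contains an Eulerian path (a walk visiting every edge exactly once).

Step 1: Find the degree of each vertex:
  deg(1) = 2
  deg(2) = 2
  deg(3) = 3
  deg(4) = 2
  deg(5) = 2
  deg(6) = 3

Step 2: Count vertices with odd degree:
  Odd-degree vertices: 3, 6 (2 total)

Step 3: Apply Euler's theorem:
  - Eulerian circuit exists iff graph is connected and all vertices have even degree
  - Eulerian path exists iff graph is connected and has 0 or 2 odd-degree vertices

Graph is connected with exactly 2 odd-degree vertices (3, 6).
Eulerian path exists (starting and ending at the odd-degree vertices), but no Eulerian circuit.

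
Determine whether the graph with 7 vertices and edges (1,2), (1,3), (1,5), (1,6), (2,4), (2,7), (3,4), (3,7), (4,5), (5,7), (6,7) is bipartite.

Step 1: Attempt 2-coloring using BFS:
  Start at vertex 1, assign color 0
  Color vertex 2 with color 1 (neighbor of 1)
  Color vertex 3 with color 1 (neighbor of 1)
  Color vertex 5 with color 1 (neighbor of 1)
  Color vertex 6 with color 1 (neighbor of 1)
  Color vertex 4 with color 0 (neighbor of 2)
  Color vertex 7 with color 0 (neighbor of 2)

Step 2: 2-coloring succeeded. No conflicts found.
  Set A (color 0): {1, 4, 7}
  Set B (color 1): {2, 3, 5, 6}

The graph is bipartite with partition {1, 4, 7}, {2, 3, 5, 6}.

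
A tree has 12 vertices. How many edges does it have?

A tree on n vertices always has exactly n - 1 edges.
For n = 12: edges = 12 - 1 = 11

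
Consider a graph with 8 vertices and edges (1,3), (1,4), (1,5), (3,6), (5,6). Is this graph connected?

Step 1: Build adjacency list from edges:
  1: 3, 4, 5
  2: (none)
  3: 1, 6
  4: 1
  5: 1, 6
  6: 3, 5
  7: (none)
  8: (none)

Step 2: Run BFS/DFS from vertex 1:
  Visited: {1, 3, 4, 5, 6}
  Reached 5 of 8 vertices

Step 3: Only 5 of 8 vertices reached. Graph is disconnected.
Connected components: {1, 3, 4, 5, 6}, {2}, {7}, {8}
Answer: No, the graph is not connected (4 components).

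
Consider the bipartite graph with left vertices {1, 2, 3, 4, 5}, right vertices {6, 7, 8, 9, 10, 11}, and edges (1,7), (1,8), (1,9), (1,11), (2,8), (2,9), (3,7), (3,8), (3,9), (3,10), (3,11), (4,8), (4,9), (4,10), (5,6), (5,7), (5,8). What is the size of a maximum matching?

Step 1: List the neighbors of each left vertex:
  1: 7, 8, 9, 11
  2: 8, 9
  3: 7, 8, 9, 10, 11
  4: 8, 9, 10
  5: 6, 7, 8

Step 2: Greedily match left vertices, then look for augmenting paths:
  Match 1 -- 7
  Match 2 -- 8
  Match 3 -- 9
  Match 4 -- 10
  Match 5 -- 6
  No augmenting path remains.

Step 3: Verify this is maximum:
  Matching size 5 = min(|L|, |R|) = min(5, 6), which is an upper bound, so this matching is maximum.

Maximum matching: {(1,7), (2,8), (3,9), (4,10), (5,6)}
Size: 5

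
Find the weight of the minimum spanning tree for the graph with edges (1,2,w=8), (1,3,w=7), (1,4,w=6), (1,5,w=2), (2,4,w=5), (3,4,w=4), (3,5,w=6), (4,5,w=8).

Apply Kruskal's algorithm (sort edges by weight, add if no cycle):

Sorted edges by weight:
  (1,5) w=2
  (3,4) w=4
  (2,4) w=5
  (1,4) w=6
  (3,5) w=6
  (1,3) w=7
  (1,2) w=8
  (4,5) w=8

Add edge (1,5) w=2 -- no cycle. Running total: 2
Add edge (3,4) w=4 -- no cycle. Running total: 6
Add edge (2,4) w=5 -- no cycle. Running total: 11
Add edge (1,4) w=6 -- no cycle. Running total: 17

MST edges: (1,5,w=2), (3,4,w=4), (2,4,w=5), (1,4,w=6)
Total MST weight: 2 + 4 + 5 + 6 = 17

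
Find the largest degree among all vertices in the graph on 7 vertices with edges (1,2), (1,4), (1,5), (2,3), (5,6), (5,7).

Step 1: Count edges incident to each vertex:
  deg(1) = 3 (neighbors: 2, 4, 5)
  deg(2) = 2 (neighbors: 1, 3)
  deg(3) = 1 (neighbors: 2)
  deg(4) = 1 (neighbors: 1)
  deg(5) = 3 (neighbors: 1, 6, 7)
  deg(6) = 1 (neighbors: 5)
  deg(7) = 1 (neighbors: 5)

Step 2: Find maximum:
  max(3, 2, 1, 1, 3, 1, 1) = 3 (vertex 1)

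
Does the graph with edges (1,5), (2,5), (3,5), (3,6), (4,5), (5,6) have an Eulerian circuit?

Step 1: Find the degree of each vertex:
  deg(1) = 1
  deg(2) = 1
  deg(3) = 2
  deg(4) = 1
  deg(5) = 5
  deg(6) = 2

Step 2: Count vertices with odd degree:
  Odd-degree vertices: 1, 2, 4, 5 (4 total)

Step 3: Apply Euler's theorem:
  - Eulerian circuit exists iff graph is connected and all vertices have even degree
  - Eulerian path exists iff graph is connected and has 0 or 2 odd-degree vertices

Graph has 4 odd-degree vertices (need 0 or 2).
Neither Eulerian path nor Eulerian circuit exists.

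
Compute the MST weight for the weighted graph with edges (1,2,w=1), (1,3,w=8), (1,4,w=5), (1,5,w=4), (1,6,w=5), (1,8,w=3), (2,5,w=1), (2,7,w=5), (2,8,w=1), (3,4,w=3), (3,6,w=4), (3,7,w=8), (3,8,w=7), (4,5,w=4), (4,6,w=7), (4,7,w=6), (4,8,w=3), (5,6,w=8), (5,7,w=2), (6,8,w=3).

Apply Kruskal's algorithm (sort edges by weight, add if no cycle):

Sorted edges by weight:
  (1,2) w=1
  (2,8) w=1
  (2,5) w=1
  (5,7) w=2
  (1,8) w=3
  (3,4) w=3
  (4,8) w=3
  (6,8) w=3
  (1,5) w=4
  (3,6) w=4
  (4,5) w=4
  (1,4) w=5
  (1,6) w=5
  (2,7) w=5
  (4,7) w=6
  (3,8) w=7
  (4,6) w=7
  (1,3) w=8
  (3,7) w=8
  (5,6) w=8

Add edge (1,2) w=1 -- no cycle. Running total: 1
Add edge (2,8) w=1 -- no cycle. Running total: 2
Add edge (2,5) w=1 -- no cycle. Running total: 3
Add edge (5,7) w=2 -- no cycle. Running total: 5
Skip edge (1,8) w=3 -- would create cycle
Add edge (3,4) w=3 -- no cycle. Running total: 8
Add edge (4,8) w=3 -- no cycle. Running total: 11
Add edge (6,8) w=3 -- no cycle. Running total: 14

MST edges: (1,2,w=1), (2,8,w=1), (2,5,w=1), (5,7,w=2), (3,4,w=3), (4,8,w=3), (6,8,w=3)
Total MST weight: 1 + 1 + 1 + 2 + 3 + 3 + 3 = 14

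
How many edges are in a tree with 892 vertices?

A tree on n vertices always has exactly n - 1 edges.
For n = 892: edges = 892 - 1 = 891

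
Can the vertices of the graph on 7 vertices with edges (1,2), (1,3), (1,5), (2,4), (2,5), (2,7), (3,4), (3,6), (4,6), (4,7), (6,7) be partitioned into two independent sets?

Step 1: Attempt 2-coloring using BFS:
  Start at vertex 1, assign color 0
  Color vertex 2 with color 1 (neighbor of 1)
  Color vertex 3 with color 1 (neighbor of 1)
  Color vertex 5 with color 1 (neighbor of 1)
  Color vertex 4 with color 0 (neighbor of 2)

Step 2: Conflict found! Vertices 2 and 5 are adjacent but have the same color.
This means the graph contains an odd cycle.

The graph is NOT bipartite.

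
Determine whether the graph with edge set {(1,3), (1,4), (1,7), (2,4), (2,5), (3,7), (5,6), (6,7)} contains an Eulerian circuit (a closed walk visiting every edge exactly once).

Step 1: Find the degree of each vertex:
  deg(1) = 3
  deg(2) = 2
  deg(3) = 2
  deg(4) = 2
  deg(5) = 2
  deg(6) = 2
  deg(7) = 3

Step 2: Count vertices with odd degree:
  Odd-degree vertices: 1, 7 (2 total)

Step 3: Apply Euler's theorem:
  - Eulerian circuit exists iff graph is connected and all vertices have even degree
  - Eulerian path exists iff graph is connected and has 0 or 2 odd-degree vertices

Graph is connected with exactly 2 odd-degree vertices (1, 7).
Eulerian path exists (starting and ending at the odd-degree vertices), but no Eulerian circuit.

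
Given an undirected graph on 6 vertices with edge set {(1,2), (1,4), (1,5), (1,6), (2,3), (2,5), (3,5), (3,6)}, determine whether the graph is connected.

Step 1: Build adjacency list from edges:
  1: 2, 4, 5, 6
  2: 1, 3, 5
  3: 2, 5, 6
  4: 1
  5: 1, 2, 3
  6: 1, 3

Step 2: Run BFS/DFS from vertex 1:
  Visited: {1, 2, 4, 5, 6, 3}
  Reached 6 of 6 vertices

Step 3: All 6 vertices reached from vertex 1, so the graph is connected.
Answer: Yes, the graph is connected.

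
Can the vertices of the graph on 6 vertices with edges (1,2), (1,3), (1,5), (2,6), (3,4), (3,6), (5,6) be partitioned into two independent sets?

Step 1: Attempt 2-coloring using BFS:
  Start at vertex 1, assign color 0
  Color vertex 2 with color 1 (neighbor of 1)
  Color vertex 3 with color 1 (neighbor of 1)
  Color vertex 5 with color 1 (neighbor of 1)
  Color vertex 6 with color 0 (neighbor of 2)
  Color vertex 4 with color 0 (neighbor of 3)

Step 2: 2-coloring succeeded. No conflicts found.
  Set A (color 0): {1, 4, 6}
  Set B (color 1): {2, 3, 5}

The graph is bipartite with partition {1, 4, 6}, {2, 3, 5}.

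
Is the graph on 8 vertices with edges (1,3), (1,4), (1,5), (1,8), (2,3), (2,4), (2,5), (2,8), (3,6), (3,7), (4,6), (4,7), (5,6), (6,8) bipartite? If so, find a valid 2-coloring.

Step 1: Attempt 2-coloring using BFS:
  Start at vertex 1, assign color 0
  Color vertex 3 with color 1 (neighbor of 1)
  Color vertex 4 with color 1 (neighbor of 1)
  Color vertex 5 with color 1 (neighbor of 1)
  Color vertex 8 with color 1 (neighbor of 1)
  Color vertex 2 with color 0 (neighbor of 3)
  Color vertex 6 with color 0 (neighbor of 3)
  Color vertex 7 with color 0 (neighbor of 3)

Step 2: 2-coloring succeeded. No conflicts found.
  Set A (color 0): {1, 2, 6, 7}
  Set B (color 1): {3, 4, 5, 8}

The graph is bipartite with partition {1, 2, 6, 7}, {3, 4, 5, 8}.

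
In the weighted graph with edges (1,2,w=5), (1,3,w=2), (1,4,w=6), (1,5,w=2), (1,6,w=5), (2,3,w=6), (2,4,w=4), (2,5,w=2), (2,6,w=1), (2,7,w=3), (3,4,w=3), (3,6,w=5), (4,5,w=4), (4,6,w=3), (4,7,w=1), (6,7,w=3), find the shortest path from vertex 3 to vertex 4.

Step 1: Build adjacency list with weights:
  1: 2(w=5), 3(w=2), 4(w=6), 5(w=2), 6(w=5)
  2: 1(w=5), 3(w=6), 4(w=4), 5(w=2), 6(w=1), 7(w=3)
  3: 1(w=2), 2(w=6), 4(w=3), 6(w=5)
  4: 1(w=6), 2(w=4), 3(w=3), 5(w=4), 6(w=3), 7(w=1)
  5: 1(w=2), 2(w=2), 4(w=4)
  6: 1(w=5), 2(w=1), 3(w=5), 4(w=3), 7(w=3)
  7: 2(w=3), 4(w=1), 6(w=3)

Step 2: Apply Dijkstra's algorithm from vertex 3:
  Visit vertex 3 (distance=0)
    Update dist[1] = 2
    Update dist[2] = 6
    Update dist[4] = 3
    Update dist[6] = 5
  Visit vertex 1 (distance=2)
    Update dist[5] = 4
  Visit vertex 4 (distance=3)
    Update dist[7] = 4

Step 3: Shortest path: 3 -> 4
Total weight: 3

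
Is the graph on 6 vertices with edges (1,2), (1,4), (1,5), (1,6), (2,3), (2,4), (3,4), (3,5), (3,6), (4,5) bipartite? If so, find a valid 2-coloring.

Step 1: Attempt 2-coloring using BFS:
  Start at vertex 1, assign color 0
  Color vertex 2 with color 1 (neighbor of 1)
  Color vertex 4 with color 1 (neighbor of 1)
  Color vertex 5 with color 1 (neighbor of 1)
  Color vertex 6 with color 1 (neighbor of 1)
  Color vertex 3 with color 0 (neighbor of 2)

Step 2: Conflict found! Vertices 2 and 4 are adjacent but have the same color.
This means the graph contains an odd cycle.

The graph is NOT bipartite.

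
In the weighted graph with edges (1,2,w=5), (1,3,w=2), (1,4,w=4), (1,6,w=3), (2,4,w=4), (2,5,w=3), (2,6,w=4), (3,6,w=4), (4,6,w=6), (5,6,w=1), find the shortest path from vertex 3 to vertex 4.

Step 1: Build adjacency list with weights:
  1: 2(w=5), 3(w=2), 4(w=4), 6(w=3)
  2: 1(w=5), 4(w=4), 5(w=3), 6(w=4)
  3: 1(w=2), 6(w=4)
  4: 1(w=4), 2(w=4), 6(w=6)
  5: 2(w=3), 6(w=1)
  6: 1(w=3), 2(w=4), 3(w=4), 4(w=6), 5(w=1)

Step 2: Apply Dijkstra's algorithm from vertex 3:
  Visit vertex 3 (distance=0)
    Update dist[1] = 2
    Update dist[6] = 4
  Visit vertex 1 (distance=2)
    Update dist[2] = 7
    Update dist[4] = 6
  Visit vertex 6 (distance=4)
    Update dist[5] = 5
  Visit vertex 5 (distance=5)
  Visit vertex 4 (distance=6)

Step 3: Shortest path: 3 -> 1 -> 4
Total weight: 2 + 4 = 6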